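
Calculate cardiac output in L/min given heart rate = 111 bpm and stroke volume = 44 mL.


CO = HR * SV
CO = 111 * 44 / 1000
CO = 4.884 L/min


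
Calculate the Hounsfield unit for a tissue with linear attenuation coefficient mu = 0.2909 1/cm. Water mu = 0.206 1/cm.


HU = ((mu_tissue - mu_water) / mu_water) * 1000
HU = ((0.2909 - 0.206) / 0.206) * 1000
HU = 412.1


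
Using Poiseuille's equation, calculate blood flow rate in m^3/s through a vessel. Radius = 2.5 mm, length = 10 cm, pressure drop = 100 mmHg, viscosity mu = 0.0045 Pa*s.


Q = pi*r^4*dP / (8*mu*L)
r = 0.0025 m, L = 0.1 m
dP = 100 mmHg = 13332.2 Pa
Q = 4.5447e-04 m^3/s


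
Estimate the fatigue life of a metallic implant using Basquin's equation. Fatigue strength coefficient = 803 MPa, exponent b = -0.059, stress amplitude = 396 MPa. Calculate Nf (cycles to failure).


sigma_a = sigma_f' * (2Nf)^b
2Nf = (sigma_a/sigma_f')^(1/b)
2Nf = (396/803)^(1/-0.059)
2Nf = 159858.19
Nf = 7.993e+04


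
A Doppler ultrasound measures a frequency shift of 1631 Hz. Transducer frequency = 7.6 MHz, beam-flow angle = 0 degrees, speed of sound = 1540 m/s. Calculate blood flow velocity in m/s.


v = fd * c / (2 * f0 * cos(theta))
v = 1631 * 1540 / (2 * 7.6000e+06 * cos(0))
v = 0.1652 m/s


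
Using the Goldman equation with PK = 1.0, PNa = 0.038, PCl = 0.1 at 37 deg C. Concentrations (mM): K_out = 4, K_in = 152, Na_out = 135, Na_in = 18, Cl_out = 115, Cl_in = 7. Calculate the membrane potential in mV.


Vm = (RT/F)*ln((PK*Ko + PNa*Nao + PCl*Cli)/(PK*Ki + PNa*Nai + PCl*Clo))
Numer = 9.83, Denom = 164.184
Vm = -75.25 mV


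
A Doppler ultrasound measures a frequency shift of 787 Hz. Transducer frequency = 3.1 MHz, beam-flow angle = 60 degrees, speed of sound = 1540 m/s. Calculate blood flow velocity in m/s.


v = fd * c / (2 * f0 * cos(theta))
v = 787 * 1540 / (2 * 3.1000e+06 * cos(60))
v = 0.391 m/s


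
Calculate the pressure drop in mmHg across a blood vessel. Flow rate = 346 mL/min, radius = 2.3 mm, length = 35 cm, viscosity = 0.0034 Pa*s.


dP = 8*mu*L*Q / (pi*r^4)
Q = 346 mL/min = 5.76667e-06 m^3/s
dP = 624.455 Pa = 624.455 / 133.322 mmHg = 4.684 mmHg


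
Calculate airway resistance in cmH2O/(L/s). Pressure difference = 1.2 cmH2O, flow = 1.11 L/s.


R = dP / flow
R = 1.2 / 1.11
R = 1.081 cmH2O/(L/s)


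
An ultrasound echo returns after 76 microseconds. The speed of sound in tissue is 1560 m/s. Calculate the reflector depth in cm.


depth = c * t / 2
t = 76 us = 7.6000e-05 s
depth = 1560 * 7.6000e-05 / 2
depth = 0.05928 m = 5.928 cm


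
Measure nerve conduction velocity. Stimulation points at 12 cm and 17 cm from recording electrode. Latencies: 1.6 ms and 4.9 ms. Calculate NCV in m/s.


Distance = (17 - 12) / 100 = 0.05 m
dt = (4.9 - 1.6) / 1000 = 0.0033 s
NCV = dist / dt = 15.15 m/s


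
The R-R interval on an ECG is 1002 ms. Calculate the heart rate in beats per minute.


HR = 60 / RR_interval(s)
RR = 1002 ms = 1.002 s
HR = 60 / 1.002 = 59.88 bpm


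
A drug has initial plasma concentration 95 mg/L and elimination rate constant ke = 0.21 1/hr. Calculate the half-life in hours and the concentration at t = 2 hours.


t_half = ln(2) / ke = 0.693147 / 0.21 = 3.301 hr
C(t) = C0 * exp(-ke*t) = 95 * exp(-0.21*2)
C(2) = 62.42 mg/L


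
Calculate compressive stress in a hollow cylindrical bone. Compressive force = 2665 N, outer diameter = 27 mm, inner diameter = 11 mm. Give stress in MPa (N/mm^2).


A = pi*(r_o^2 - r_i^2)
r_o = 13.5 mm, r_i = 5.5 mm
A = 477.522 mm^2
sigma = F/A = 2665 / 477.522
sigma = 5.581 MPa


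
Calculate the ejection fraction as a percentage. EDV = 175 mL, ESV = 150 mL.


SV = EDV - ESV = 175 - 150 = 25 mL
EF = SV/EDV * 100 = 25/175 * 100
EF = 14.29%


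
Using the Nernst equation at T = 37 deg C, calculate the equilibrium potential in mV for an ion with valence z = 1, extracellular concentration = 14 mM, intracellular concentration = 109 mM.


E = (RT/(zF)) * ln(C_out/C_in)
T = 37 + 273.15 = 310.15 K
E = (8.314 * 310.15 / (1 * 96485)) * ln(14/109)
E = -54.85 mV


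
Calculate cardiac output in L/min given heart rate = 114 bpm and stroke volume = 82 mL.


CO = HR * SV
CO = 114 * 82 / 1000
CO = 9.348 L/min


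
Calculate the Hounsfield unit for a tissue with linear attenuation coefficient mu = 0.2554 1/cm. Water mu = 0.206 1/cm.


HU = ((mu_tissue - mu_water) / mu_water) * 1000
HU = ((0.2554 - 0.206) / 0.206) * 1000
HU = 239.8


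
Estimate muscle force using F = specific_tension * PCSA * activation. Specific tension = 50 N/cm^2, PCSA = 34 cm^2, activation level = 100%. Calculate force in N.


F = sigma * PCSA * activation
F = 50 * 34 * 1
F = 1700 N


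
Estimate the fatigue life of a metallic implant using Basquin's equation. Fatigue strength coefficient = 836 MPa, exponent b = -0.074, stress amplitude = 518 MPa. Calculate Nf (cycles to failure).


sigma_a = sigma_f' * (2Nf)^b
2Nf = (sigma_a/sigma_f')^(1/b)
2Nf = (518/836)^(1/-0.074)
2Nf = 644.38012
Nf = 322.2


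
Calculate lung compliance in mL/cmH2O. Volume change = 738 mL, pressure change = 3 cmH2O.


C = dV / dP
C = 738 / 3
C = 246 mL/cmH2O


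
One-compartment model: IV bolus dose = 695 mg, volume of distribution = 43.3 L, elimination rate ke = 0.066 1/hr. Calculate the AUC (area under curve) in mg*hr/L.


C0 = Dose/Vd = 695/43.3 = 16.0508 mg/L
AUC = C0/ke = 16.0508/0.066
AUC = 243.2 mg*hr/L


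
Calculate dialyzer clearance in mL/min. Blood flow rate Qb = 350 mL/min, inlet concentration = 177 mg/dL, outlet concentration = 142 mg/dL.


K = Qb * (Cb_in - Cb_out) / Cb_in
K = 350 * (177 - 142) / 177
K = 69.21 mL/min


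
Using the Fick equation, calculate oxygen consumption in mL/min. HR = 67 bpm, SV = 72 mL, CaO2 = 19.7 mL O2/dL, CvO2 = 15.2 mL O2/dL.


CO = HR*SV = 67*72/1000 = 4.824 L/min
a-v O2 diff = 19.7 - 15.2 = 4.5 mL/dL
VO2 = CO * (CaO2-CvO2) * 10 dL/L
VO2 = 4.824 * 4.5 * 10
VO2 = 217.1 mL/min


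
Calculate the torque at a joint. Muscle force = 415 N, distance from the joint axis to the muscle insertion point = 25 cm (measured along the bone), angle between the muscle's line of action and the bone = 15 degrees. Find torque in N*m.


Torque = F * d * sin(theta)   (moment arm = d*sin(theta))
d = 25 cm = 0.25 m
Torque = 415 * 0.25 * sin(15)
Torque = 26.85 N*m


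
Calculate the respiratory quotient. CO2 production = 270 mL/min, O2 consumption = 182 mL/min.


RQ = VCO2 / VO2
RQ = 270 / 182
RQ = 1.484


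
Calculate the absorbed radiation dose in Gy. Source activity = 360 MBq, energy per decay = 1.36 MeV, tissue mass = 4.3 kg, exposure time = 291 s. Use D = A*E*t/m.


A = 360 MBq = 3.6000e+08 Bq
E = 1.36 MeV = 2.17872e-13 J
D = A*E*t/m = 3.6000e+08*2.17872e-13*291/4.3
D = 0.005308 Gy


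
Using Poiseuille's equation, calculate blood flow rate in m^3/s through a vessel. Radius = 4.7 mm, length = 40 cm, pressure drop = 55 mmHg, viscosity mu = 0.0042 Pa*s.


Q = pi*r^4*dP / (8*mu*L)
r = 0.0047 m, L = 0.4 m
dP = 55 mmHg = 7332.71 Pa
Q = 8.3639e-04 m^3/s


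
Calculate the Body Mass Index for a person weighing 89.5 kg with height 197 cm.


BMI = weight / height^2
height = 197 cm = 1.97 m
BMI = 89.5 / 1.97^2
BMI = 23.06 kg/m^2


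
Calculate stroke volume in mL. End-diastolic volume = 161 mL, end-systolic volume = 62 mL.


SV = EDV - ESV
SV = 161 - 62
SV = 99 mL


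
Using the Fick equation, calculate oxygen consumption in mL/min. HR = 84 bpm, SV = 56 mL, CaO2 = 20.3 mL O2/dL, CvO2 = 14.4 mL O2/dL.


CO = HR*SV = 84*56/1000 = 4.704 L/min
a-v O2 diff = 20.3 - 14.4 = 5.9 mL/dL
VO2 = CO * (CaO2-CvO2) * 10 dL/L
VO2 = 4.704 * 5.9 * 10
VO2 = 277.5 mL/min


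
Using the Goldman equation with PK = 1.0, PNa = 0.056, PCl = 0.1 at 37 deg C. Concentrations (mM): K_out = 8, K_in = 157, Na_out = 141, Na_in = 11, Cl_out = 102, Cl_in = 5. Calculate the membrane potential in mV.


Vm = (RT/F)*ln((PK*Ko + PNa*Nao + PCl*Cli)/(PK*Ki + PNa*Nai + PCl*Clo))
Numer = 16.396, Denom = 167.816
Vm = -62.16 mV


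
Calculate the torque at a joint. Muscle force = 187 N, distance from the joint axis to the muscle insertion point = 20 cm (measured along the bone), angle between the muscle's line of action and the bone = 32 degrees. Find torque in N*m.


Torque = F * d * sin(theta)   (moment arm = d*sin(theta))
d = 20 cm = 0.2 m
Torque = 187 * 0.2 * sin(32)
Torque = 19.82 N*m


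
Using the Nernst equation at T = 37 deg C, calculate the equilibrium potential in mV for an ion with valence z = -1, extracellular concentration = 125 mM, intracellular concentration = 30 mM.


E = (RT/(zF)) * ln(C_out/C_in)
T = 37 + 273.15 = 310.15 K
E = (8.314 * 310.15 / (-1 * 96485)) * ln(125/30)
E = -38.14 mV


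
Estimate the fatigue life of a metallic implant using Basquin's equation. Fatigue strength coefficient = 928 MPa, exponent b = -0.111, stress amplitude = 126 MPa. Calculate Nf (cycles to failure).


sigma_a = sigma_f' * (2Nf)^b
2Nf = (sigma_a/sigma_f')^(1/b)
2Nf = (126/928)^(1/-0.111)
2Nf = 64924601
Nf = 3.2462e+07


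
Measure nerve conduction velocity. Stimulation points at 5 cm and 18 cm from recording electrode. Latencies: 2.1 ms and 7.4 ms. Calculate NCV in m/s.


Distance = (18 - 5) / 100 = 0.13 m
dt = (7.4 - 2.1) / 1000 = 0.0053 s
NCV = dist / dt = 24.53 m/s


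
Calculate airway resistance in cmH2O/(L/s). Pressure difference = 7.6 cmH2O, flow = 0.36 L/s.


R = dP / flow
R = 7.6 / 0.36
R = 21.11 cmH2O/(L/s)


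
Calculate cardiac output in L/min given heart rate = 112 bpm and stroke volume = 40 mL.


CO = HR * SV
CO = 112 * 40 / 1000
CO = 4.48 L/min


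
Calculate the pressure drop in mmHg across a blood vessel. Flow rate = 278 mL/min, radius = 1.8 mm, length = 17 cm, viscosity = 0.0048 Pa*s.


dP = 8*mu*L*Q / (pi*r^4)
Q = 278 mL/min = 4.63333e-06 m^3/s
dP = 917.135 Pa = 917.135 / 133.322 mmHg = 6.879 mmHg


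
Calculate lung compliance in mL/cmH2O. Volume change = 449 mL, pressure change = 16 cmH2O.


C = dV / dP
C = 449 / 16
C = 28.06 mL/cmH2O


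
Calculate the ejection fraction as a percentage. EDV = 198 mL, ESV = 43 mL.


SV = EDV - ESV = 198 - 43 = 155 mL
EF = SV/EDV * 100 = 155/198 * 100
EF = 78.28%


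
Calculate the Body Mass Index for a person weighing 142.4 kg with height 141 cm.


BMI = weight / height^2
height = 141 cm = 1.41 m
BMI = 142.4 / 1.41^2
BMI = 71.63 kg/m^2


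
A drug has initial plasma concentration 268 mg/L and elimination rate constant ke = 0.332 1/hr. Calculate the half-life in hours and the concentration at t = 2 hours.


t_half = ln(2) / ke = 0.693147 / 0.332 = 2.088 hr
C(t) = C0 * exp(-ke*t) = 268 * exp(-0.332*2)
C(2) = 138 mg/L


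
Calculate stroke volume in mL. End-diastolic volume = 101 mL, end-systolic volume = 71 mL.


SV = EDV - ESV
SV = 101 - 71
SV = 30 mL


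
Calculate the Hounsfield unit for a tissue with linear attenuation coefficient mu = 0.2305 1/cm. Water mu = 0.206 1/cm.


HU = ((mu_tissue - mu_water) / mu_water) * 1000
HU = ((0.2305 - 0.206) / 0.206) * 1000
HU = 118.9


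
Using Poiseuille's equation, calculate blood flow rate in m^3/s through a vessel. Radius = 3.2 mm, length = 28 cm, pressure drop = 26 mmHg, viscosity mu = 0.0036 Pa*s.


Q = pi*r^4*dP / (8*mu*L)
r = 0.0032 m, L = 0.28 m
dP = 26 mmHg = 3466.372 Pa
Q = 1.4160e-04 m^3/s


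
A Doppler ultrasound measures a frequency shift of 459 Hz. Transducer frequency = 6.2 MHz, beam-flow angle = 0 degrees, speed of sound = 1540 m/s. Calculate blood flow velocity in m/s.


v = fd * c / (2 * f0 * cos(theta))
v = 459 * 1540 / (2 * 6.2000e+06 * cos(0))
v = 0.057 m/s


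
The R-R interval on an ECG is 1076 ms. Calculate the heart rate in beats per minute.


HR = 60 / RR_interval(s)
RR = 1076 ms = 1.076 s
HR = 60 / 1.076 = 55.76 bpm


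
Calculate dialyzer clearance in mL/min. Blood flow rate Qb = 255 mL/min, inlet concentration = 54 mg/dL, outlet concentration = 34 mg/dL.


K = Qb * (Cb_in - Cb_out) / Cb_in
K = 255 * (54 - 34) / 54
K = 94.44 mL/min


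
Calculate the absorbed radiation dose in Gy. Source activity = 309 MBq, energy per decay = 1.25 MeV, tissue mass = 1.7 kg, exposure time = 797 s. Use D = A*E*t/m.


A = 309 MBq = 3.0900e+08 Bq
E = 1.25 MeV = 2.0025e-13 J
D = A*E*t/m = 3.0900e+08*2.0025e-13*797/1.7
D = 0.02901 Gy


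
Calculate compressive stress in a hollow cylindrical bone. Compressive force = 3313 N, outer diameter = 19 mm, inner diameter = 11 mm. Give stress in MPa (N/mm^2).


A = pi*(r_o^2 - r_i^2)
r_o = 9.5 mm, r_i = 5.5 mm
A = 188.496 mm^2
sigma = F/A = 3313 / 188.496
sigma = 17.58 MPa


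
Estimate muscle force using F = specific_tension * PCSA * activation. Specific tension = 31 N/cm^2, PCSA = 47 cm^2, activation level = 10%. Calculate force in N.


F = sigma * PCSA * activation
F = 31 * 47 * 0.1
F = 145.7 N


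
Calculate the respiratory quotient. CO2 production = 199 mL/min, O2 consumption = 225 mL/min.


RQ = VCO2 / VO2
RQ = 199 / 225
RQ = 0.8844


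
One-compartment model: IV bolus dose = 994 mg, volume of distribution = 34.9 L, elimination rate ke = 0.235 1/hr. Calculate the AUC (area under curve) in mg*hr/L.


C0 = Dose/Vd = 994/34.9 = 28.4814 mg/L
AUC = C0/ke = 28.4814/0.235
AUC = 121.2 mg*hr/L


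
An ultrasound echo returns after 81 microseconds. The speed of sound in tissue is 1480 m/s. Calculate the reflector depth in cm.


depth = c * t / 2
t = 81 us = 8.1000e-05 s
depth = 1480 * 8.1000e-05 / 2
depth = 0.05994 m = 5.994 cm


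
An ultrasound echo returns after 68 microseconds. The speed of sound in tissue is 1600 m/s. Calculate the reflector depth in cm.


depth = c * t / 2
t = 68 us = 6.8000e-05 s
depth = 1600 * 6.8000e-05 / 2
depth = 0.0544 m = 5.44 cm


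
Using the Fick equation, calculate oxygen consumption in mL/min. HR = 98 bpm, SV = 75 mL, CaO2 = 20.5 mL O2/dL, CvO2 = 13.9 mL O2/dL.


CO = HR*SV = 98*75/1000 = 7.35 L/min
a-v O2 diff = 20.5 - 13.9 = 6.6 mL/dL
VO2 = CO * (CaO2-CvO2) * 10 dL/L
VO2 = 7.35 * 6.6 * 10
VO2 = 485.1 mL/min


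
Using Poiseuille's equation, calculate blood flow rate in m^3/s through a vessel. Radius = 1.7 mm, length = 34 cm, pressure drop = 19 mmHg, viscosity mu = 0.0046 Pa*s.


Q = pi*r^4*dP / (8*mu*L)
r = 0.0017 m, L = 0.34 m
dP = 19 mmHg = 2533.118 Pa
Q = 5.3122e-06 m^3/s


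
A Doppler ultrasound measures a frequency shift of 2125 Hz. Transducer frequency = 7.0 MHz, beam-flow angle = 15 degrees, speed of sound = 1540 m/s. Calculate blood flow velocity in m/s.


v = fd * c / (2 * f0 * cos(theta))
v = 2125 * 1540 / (2 * 7.0000e+06 * cos(15))
v = 0.242 m/s


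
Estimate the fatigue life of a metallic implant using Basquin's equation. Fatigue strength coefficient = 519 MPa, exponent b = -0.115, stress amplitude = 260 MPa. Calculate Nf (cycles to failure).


sigma_a = sigma_f' * (2Nf)^b
2Nf = (sigma_a/sigma_f')^(1/b)
2Nf = (260/519)^(1/-0.115)
2Nf = 407.73941
Nf = 203.9


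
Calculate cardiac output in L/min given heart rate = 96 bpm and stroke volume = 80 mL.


CO = HR * SV
CO = 96 * 80 / 1000
CO = 7.68 L/min


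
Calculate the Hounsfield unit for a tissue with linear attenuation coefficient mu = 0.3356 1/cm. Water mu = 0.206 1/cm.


HU = ((mu_tissue - mu_water) / mu_water) * 1000
HU = ((0.3356 - 0.206) / 0.206) * 1000
HU = 629.1


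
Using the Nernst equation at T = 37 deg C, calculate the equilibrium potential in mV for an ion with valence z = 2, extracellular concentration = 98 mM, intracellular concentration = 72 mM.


E = (RT/(zF)) * ln(C_out/C_in)
T = 37 + 273.15 = 310.15 K
E = (8.314 * 310.15 / (2 * 96485)) * ln(98/72)
E = 4.12 mV


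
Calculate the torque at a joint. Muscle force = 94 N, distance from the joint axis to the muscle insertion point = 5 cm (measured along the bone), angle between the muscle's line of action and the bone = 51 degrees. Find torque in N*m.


Torque = F * d * sin(theta)   (moment arm = d*sin(theta))
d = 5 cm = 0.05 m
Torque = 94 * 0.05 * sin(51)
Torque = 3.653 N*m


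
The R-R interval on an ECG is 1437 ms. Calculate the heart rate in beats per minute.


HR = 60 / RR_interval(s)
RR = 1437 ms = 1.437 s
HR = 60 / 1.437 = 41.75 bpm


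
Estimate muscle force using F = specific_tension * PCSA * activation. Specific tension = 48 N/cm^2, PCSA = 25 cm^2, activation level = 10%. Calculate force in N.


F = sigma * PCSA * activation
F = 48 * 25 * 0.1
F = 120 N


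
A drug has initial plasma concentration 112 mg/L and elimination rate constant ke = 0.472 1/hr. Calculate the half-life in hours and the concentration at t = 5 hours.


t_half = ln(2) / ke = 0.693147 / 0.472 = 1.469 hr
C(t) = C0 * exp(-ke*t) = 112 * exp(-0.472*5)
C(5) = 10.58 mg/L


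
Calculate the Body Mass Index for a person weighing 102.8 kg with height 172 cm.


BMI = weight / height^2
height = 172 cm = 1.72 m
BMI = 102.8 / 1.72^2
BMI = 34.75 kg/m^2


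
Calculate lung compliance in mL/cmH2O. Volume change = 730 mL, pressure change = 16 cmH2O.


C = dV / dP
C = 730 / 16
C = 45.62 mL/cmH2O


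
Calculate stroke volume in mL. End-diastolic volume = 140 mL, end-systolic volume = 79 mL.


SV = EDV - ESV
SV = 140 - 79
SV = 61 mL


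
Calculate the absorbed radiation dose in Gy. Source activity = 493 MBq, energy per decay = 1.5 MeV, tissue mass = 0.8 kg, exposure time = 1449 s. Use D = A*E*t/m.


A = 493 MBq = 4.9300e+08 Bq
E = 1.5 MeV = 2.403e-13 J
D = A*E*t/m = 4.9300e+08*2.403e-13*1449/0.8
D = 0.2146 Gy


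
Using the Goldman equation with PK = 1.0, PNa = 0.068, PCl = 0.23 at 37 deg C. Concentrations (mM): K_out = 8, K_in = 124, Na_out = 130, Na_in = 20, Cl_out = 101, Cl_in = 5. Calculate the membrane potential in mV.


Vm = (RT/F)*ln((PK*Ko + PNa*Nao + PCl*Cli)/(PK*Ki + PNa*Nai + PCl*Clo))
Numer = 17.99, Denom = 148.59
Vm = -56.43 mV


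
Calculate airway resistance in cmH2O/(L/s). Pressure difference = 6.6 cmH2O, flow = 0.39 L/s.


R = dP / flow
R = 6.6 / 0.39
R = 16.92 cmH2O/(L/s)


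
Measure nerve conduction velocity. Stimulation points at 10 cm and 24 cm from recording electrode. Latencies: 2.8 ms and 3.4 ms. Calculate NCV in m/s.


Distance = (24 - 10) / 100 = 0.14 m
dt = (3.4 - 2.8) / 1000 = 6.0000e-04 s
NCV = dist / dt = 233.3 m/s


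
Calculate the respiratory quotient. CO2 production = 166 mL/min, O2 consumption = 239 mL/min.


RQ = VCO2 / VO2
RQ = 166 / 239
RQ = 0.6946


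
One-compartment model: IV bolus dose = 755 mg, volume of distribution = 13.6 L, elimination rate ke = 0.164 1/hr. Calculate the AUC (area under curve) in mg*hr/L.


C0 = Dose/Vd = 755/13.6 = 55.5147 mg/L
AUC = C0/ke = 55.5147/0.164
AUC = 338.5 mg*hr/L


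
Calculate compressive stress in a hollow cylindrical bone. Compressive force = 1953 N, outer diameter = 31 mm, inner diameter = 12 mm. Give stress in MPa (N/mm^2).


A = pi*(r_o^2 - r_i^2)
r_o = 15.5 mm, r_i = 6 mm
A = 641.67 mm^2
sigma = F/A = 1953 / 641.67
sigma = 3.044 MPa


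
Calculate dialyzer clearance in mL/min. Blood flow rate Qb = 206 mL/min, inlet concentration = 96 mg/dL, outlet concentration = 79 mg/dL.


K = Qb * (Cb_in - Cb_out) / Cb_in
K = 206 * (96 - 79) / 96
K = 36.48 mL/min


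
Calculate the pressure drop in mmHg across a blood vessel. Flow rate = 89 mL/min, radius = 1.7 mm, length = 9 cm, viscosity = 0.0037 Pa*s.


dP = 8*mu*L*Q / (pi*r^4)
Q = 89 mL/min = 1.48333e-06 m^3/s
dP = 150.601 Pa = 150.601 / 133.322 mmHg = 1.13 mmHg


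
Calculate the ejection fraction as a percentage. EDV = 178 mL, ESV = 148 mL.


SV = EDV - ESV = 178 - 148 = 30 mL
EF = SV/EDV * 100 = 30/178 * 100
EF = 16.85%


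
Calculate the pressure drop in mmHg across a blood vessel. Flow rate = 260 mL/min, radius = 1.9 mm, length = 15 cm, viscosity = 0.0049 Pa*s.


dP = 8*mu*L*Q / (pi*r^4)
Q = 260 mL/min = 4.33333e-06 m^3/s
dP = 622.35 Pa = 622.35 / 133.322 mmHg = 4.668 mmHg


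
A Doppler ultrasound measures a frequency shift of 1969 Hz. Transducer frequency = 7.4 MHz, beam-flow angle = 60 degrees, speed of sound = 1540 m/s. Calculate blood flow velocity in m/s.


v = fd * c / (2 * f0 * cos(theta))
v = 1969 * 1540 / (2 * 7.4000e+06 * cos(60))
v = 0.4098 m/s


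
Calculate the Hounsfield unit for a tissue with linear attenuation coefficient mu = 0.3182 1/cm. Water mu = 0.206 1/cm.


HU = ((mu_tissue - mu_water) / mu_water) * 1000
HU = ((0.3182 - 0.206) / 0.206) * 1000
HU = 544.7


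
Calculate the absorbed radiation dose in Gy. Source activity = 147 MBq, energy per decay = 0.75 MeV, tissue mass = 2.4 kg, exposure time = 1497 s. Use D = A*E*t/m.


A = 147 MBq = 1.4700e+08 Bq
E = 0.75 MeV = 1.2015e-13 J
D = A*E*t/m = 1.4700e+08*1.2015e-13*1497/2.4
D = 0.01102 Gy


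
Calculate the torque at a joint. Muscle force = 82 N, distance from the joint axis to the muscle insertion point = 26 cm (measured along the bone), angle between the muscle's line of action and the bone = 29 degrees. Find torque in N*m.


Torque = F * d * sin(theta)   (moment arm = d*sin(theta))
d = 26 cm = 0.26 m
Torque = 82 * 0.26 * sin(29)
Torque = 10.34 N*m


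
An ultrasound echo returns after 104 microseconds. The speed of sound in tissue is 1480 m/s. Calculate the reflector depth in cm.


depth = c * t / 2
t = 104 us = 1.0400e-04 s
depth = 1480 * 1.0400e-04 / 2
depth = 0.07696 m = 7.696 cm


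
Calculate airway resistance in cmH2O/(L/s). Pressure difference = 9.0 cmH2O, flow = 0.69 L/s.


R = dP / flow
R = 9.0 / 0.69
R = 13.04 cmH2O/(L/s)


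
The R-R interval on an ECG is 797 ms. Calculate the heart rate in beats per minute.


HR = 60 / RR_interval(s)
RR = 797 ms = 0.797 s
HR = 60 / 0.797 = 75.28 bpm


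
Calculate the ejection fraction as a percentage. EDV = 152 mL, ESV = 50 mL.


SV = EDV - ESV = 152 - 50 = 102 mL
EF = SV/EDV * 100 = 102/152 * 100
EF = 67.11%


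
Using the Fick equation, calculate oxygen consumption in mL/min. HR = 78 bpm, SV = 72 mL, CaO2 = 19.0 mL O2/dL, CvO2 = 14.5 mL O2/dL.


CO = HR*SV = 78*72/1000 = 5.616 L/min
a-v O2 diff = 19.0 - 14.5 = 4.5 mL/dL
VO2 = CO * (CaO2-CvO2) * 10 dL/L
VO2 = 5.616 * 4.5 * 10
VO2 = 252.7 mL/min


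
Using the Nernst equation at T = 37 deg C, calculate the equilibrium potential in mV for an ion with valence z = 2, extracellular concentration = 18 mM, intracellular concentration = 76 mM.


E = (RT/(zF)) * ln(C_out/C_in)
T = 37 + 273.15 = 310.15 K
E = (8.314 * 310.15 / (2 * 96485)) * ln(18/76)
E = -19.25 mV


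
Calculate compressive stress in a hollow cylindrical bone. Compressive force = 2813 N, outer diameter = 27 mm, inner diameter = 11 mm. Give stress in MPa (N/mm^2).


A = pi*(r_o^2 - r_i^2)
r_o = 13.5 mm, r_i = 5.5 mm
A = 477.522 mm^2
sigma = F/A = 2813 / 477.522
sigma = 5.891 MPa


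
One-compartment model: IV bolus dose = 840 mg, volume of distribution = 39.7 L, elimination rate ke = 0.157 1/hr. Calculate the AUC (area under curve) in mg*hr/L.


C0 = Dose/Vd = 840/39.7 = 21.1587 mg/L
AUC = C0/ke = 21.1587/0.157
AUC = 134.8 mg*hr/L


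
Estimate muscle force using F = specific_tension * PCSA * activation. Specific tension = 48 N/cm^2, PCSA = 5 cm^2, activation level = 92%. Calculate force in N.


F = sigma * PCSA * activation
F = 48 * 5 * 0.92
F = 220.8 N


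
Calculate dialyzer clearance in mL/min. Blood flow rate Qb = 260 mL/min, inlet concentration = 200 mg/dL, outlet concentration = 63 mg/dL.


K = Qb * (Cb_in - Cb_out) / Cb_in
K = 260 * (200 - 63) / 200
K = 178.1 mL/min


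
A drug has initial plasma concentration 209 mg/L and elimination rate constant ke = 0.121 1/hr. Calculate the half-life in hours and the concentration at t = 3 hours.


t_half = ln(2) / ke = 0.693147 / 0.121 = 5.728 hr
C(t) = C0 * exp(-ke*t) = 209 * exp(-0.121*3)
C(3) = 145.4 mg/L


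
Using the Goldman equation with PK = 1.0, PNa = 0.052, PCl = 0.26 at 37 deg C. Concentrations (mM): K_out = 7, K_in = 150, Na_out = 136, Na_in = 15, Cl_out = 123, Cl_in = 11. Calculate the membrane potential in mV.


Vm = (RT/F)*ln((PK*Ko + PNa*Nao + PCl*Cli)/(PK*Ki + PNa*Nai + PCl*Clo))
Numer = 16.932, Denom = 182.76
Vm = -63.58 mV


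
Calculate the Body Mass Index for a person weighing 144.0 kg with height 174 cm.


BMI = weight / height^2
height = 174 cm = 1.74 m
BMI = 144.0 / 1.74^2
BMI = 47.56 kg/m^2


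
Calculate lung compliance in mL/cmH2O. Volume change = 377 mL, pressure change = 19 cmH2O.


C = dV / dP
C = 377 / 19
C = 19.84 mL/cmH2O


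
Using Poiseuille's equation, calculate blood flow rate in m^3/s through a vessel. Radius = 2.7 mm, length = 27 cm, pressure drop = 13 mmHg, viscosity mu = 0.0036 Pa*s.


Q = pi*r^4*dP / (8*mu*L)
r = 0.0027 m, L = 0.27 m
dP = 13 mmHg = 1733.186 Pa
Q = 3.7213e-05 m^3/s


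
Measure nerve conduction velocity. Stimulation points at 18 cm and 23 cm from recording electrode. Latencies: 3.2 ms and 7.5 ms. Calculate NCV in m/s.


Distance = (23 - 18) / 100 = 0.05 m
dt = (7.5 - 3.2) / 1000 = 0.0043 s
NCV = dist / dt = 11.63 m/s


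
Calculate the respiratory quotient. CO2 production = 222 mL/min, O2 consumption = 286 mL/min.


RQ = VCO2 / VO2
RQ = 222 / 286
RQ = 0.7762


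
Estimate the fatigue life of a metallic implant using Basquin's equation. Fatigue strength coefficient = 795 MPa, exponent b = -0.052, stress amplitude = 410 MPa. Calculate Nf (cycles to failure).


sigma_a = sigma_f' * (2Nf)^b
2Nf = (sigma_a/sigma_f')^(1/b)
2Nf = (410/795)^(1/-0.052)
2Nf = 339193.51
Nf = 1.696e+05


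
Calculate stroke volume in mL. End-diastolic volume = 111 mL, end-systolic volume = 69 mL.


SV = EDV - ESV
SV = 111 - 69
SV = 42 mL


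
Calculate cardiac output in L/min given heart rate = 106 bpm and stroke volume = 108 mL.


CO = HR * SV
CO = 106 * 108 / 1000
CO = 11.45 L/min


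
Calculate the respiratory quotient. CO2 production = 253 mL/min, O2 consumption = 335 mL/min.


RQ = VCO2 / VO2
RQ = 253 / 335
RQ = 0.7552


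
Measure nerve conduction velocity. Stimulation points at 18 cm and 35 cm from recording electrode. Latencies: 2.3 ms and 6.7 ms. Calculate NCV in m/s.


Distance = (35 - 18) / 100 = 0.17 m
dt = (6.7 - 2.3) / 1000 = 0.0044 s
NCV = dist / dt = 38.64 m/s


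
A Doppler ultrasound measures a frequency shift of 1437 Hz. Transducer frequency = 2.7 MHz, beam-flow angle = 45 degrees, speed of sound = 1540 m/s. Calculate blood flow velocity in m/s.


v = fd * c / (2 * f0 * cos(theta))
v = 1437 * 1540 / (2 * 2.7000e+06 * cos(45))
v = 0.5796 m/s


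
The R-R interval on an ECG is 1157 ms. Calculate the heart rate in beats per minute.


HR = 60 / RR_interval(s)
RR = 1157 ms = 1.157 s
HR = 60 / 1.157 = 51.86 bpm


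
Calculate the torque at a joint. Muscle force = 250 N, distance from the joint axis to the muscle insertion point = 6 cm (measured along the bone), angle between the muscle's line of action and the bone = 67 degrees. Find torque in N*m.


Torque = F * d * sin(theta)   (moment arm = d*sin(theta))
d = 6 cm = 0.06 m
Torque = 250 * 0.06 * sin(67)
Torque = 13.81 N*m


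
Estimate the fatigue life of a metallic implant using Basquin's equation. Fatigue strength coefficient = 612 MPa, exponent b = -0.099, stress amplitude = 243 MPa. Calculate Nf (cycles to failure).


sigma_a = sigma_f' * (2Nf)^b
2Nf = (sigma_a/sigma_f')^(1/b)
2Nf = (243/612)^(1/-0.099)
2Nf = 11271.227
Nf = 5636


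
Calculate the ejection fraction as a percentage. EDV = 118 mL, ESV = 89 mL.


SV = EDV - ESV = 118 - 89 = 29 mL
EF = SV/EDV * 100 = 29/118 * 100
EF = 24.58%


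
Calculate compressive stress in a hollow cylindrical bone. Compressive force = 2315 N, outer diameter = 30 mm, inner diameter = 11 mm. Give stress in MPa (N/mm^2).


A = pi*(r_o^2 - r_i^2)
r_o = 15 mm, r_i = 5.5 mm
A = 611.825 mm^2
sigma = F/A = 2315 / 611.825
sigma = 3.784 MPa


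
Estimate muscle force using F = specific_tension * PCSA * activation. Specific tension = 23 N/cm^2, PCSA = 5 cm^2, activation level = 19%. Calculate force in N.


F = sigma * PCSA * activation
F = 23 * 5 * 0.19
F = 21.85 N


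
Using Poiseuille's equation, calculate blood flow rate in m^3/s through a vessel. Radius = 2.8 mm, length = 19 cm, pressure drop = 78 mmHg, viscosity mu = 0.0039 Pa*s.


Q = pi*r^4*dP / (8*mu*L)
r = 0.0028 m, L = 0.19 m
dP = 78 mmHg = 10399.116 Pa
Q = 3.3874e-04 m^3/s


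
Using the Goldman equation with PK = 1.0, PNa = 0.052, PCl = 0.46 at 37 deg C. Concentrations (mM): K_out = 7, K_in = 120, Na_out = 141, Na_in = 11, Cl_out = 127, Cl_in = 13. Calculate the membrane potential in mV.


Vm = (RT/F)*ln((PK*Ko + PNa*Nao + PCl*Cli)/(PK*Ki + PNa*Nai + PCl*Clo))
Numer = 20.312, Denom = 178.992
Vm = -58.16 mV


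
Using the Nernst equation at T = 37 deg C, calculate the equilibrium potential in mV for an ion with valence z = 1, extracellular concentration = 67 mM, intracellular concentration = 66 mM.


E = (RT/(zF)) * ln(C_out/C_in)
T = 37 + 273.15 = 310.15 K
E = (8.314 * 310.15 / (1 * 96485)) * ln(67/66)
E = 0.4019 mV


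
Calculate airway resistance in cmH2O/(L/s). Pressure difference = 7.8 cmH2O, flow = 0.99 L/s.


R = dP / flow
R = 7.8 / 0.99
R = 7.879 cmH2O/(L/s)


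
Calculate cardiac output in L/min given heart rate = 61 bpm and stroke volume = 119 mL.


CO = HR * SV
CO = 61 * 119 / 1000
CO = 7.259 L/min


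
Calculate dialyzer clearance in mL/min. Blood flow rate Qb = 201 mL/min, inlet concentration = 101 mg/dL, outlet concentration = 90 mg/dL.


K = Qb * (Cb_in - Cb_out) / Cb_in
K = 201 * (101 - 90) / 101
K = 21.89 mL/min


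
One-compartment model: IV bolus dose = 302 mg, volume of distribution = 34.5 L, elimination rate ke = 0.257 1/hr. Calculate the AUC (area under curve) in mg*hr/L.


C0 = Dose/Vd = 302/34.5 = 8.75362 mg/L
AUC = C0/ke = 8.75362/0.257
AUC = 34.06 mg*hr/L


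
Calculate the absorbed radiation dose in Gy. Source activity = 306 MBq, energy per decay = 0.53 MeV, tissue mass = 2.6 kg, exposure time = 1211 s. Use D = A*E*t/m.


A = 306 MBq = 3.0600e+08 Bq
E = 0.53 MeV = 8.4906e-14 J
D = A*E*t/m = 3.0600e+08*8.4906e-14*1211/2.6
D = 0.0121 Gy


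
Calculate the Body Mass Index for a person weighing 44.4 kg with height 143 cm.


BMI = weight / height^2
height = 143 cm = 1.43 m
BMI = 44.4 / 1.43^2
BMI = 21.71 kg/m^2


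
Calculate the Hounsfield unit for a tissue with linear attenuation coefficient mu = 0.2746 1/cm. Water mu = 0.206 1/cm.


HU = ((mu_tissue - mu_water) / mu_water) * 1000
HU = ((0.2746 - 0.206) / 0.206) * 1000
HU = 333


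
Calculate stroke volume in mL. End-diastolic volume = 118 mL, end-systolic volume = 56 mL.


SV = EDV - ESV
SV = 118 - 56
SV = 62 mL


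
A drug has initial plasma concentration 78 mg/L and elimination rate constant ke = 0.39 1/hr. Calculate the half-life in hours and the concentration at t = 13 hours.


t_half = ln(2) / ke = 0.693147 / 0.39 = 1.777 hr
C(t) = C0 * exp(-ke*t) = 78 * exp(-0.39*13)
C(13) = 0.49 mg/L


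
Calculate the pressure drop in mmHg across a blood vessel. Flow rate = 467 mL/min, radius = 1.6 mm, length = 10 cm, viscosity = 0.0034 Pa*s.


dP = 8*mu*L*Q / (pi*r^4)
Q = 467 mL/min = 7.78333e-06 m^3/s
dP = 1028.26 Pa = 1028.26 / 133.322 mmHg = 7.713 mmHg


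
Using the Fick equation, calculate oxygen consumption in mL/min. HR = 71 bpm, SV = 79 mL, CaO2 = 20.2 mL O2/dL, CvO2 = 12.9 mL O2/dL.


CO = HR*SV = 71*79/1000 = 5.609 L/min
a-v O2 diff = 20.2 - 12.9 = 7.3 mL/dL
VO2 = CO * (CaO2-CvO2) * 10 dL/L
VO2 = 5.609 * 7.3 * 10
VO2 = 409.5 mL/min


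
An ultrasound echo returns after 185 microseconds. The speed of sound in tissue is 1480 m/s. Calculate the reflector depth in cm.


depth = c * t / 2
t = 185 us = 1.8500e-04 s
depth = 1480 * 1.8500e-04 / 2
depth = 0.1369 m = 13.69 cm


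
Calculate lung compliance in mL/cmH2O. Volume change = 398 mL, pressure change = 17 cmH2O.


C = dV / dP
C = 398 / 17
C = 23.41 mL/cmH2O


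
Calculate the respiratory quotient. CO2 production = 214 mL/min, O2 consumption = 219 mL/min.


RQ = VCO2 / VO2
RQ = 214 / 219
RQ = 0.9772


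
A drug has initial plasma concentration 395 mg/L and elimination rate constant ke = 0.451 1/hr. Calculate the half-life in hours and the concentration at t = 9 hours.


t_half = ln(2) / ke = 0.693147 / 0.451 = 1.537 hr
C(t) = C0 * exp(-ke*t) = 395 * exp(-0.451*9)
C(9) = 6.82 mg/L


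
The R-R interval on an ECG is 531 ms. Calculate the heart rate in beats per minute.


HR = 60 / RR_interval(s)
RR = 531 ms = 0.531 s
HR = 60 / 0.531 = 113 bpm


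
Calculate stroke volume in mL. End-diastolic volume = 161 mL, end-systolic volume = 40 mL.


SV = EDV - ESV
SV = 161 - 40
SV = 121 mL


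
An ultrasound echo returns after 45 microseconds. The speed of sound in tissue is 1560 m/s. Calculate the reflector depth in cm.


depth = c * t / 2
t = 45 us = 4.5000e-05 s
depth = 1560 * 4.5000e-05 / 2
depth = 0.0351 m = 3.51 cm


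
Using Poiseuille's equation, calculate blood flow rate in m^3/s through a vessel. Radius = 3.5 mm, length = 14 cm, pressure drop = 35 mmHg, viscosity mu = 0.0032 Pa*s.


Q = pi*r^4*dP / (8*mu*L)
r = 0.0035 m, L = 0.14 m
dP = 35 mmHg = 4666.27 Pa
Q = 6.1380e-04 m^3/s


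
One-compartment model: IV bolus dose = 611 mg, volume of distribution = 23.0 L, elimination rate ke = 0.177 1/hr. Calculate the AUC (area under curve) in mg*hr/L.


C0 = Dose/Vd = 611/23.0 = 26.5652 mg/L
AUC = C0/ke = 26.5652/0.177
AUC = 150.1 mg*hr/L


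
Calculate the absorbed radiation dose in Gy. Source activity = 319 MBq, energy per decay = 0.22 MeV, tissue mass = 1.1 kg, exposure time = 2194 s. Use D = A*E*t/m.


A = 319 MBq = 3.1900e+08 Bq
E = 0.22 MeV = 3.5244e-14 J
D = A*E*t/m = 3.1900e+08*3.5244e-14*2194/1.1
D = 0.02242 Gy


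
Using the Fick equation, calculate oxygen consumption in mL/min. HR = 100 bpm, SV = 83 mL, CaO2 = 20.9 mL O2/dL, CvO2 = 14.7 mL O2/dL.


CO = HR*SV = 100*83/1000 = 8.3 L/min
a-v O2 diff = 20.9 - 14.7 = 6.2 mL/dL
VO2 = CO * (CaO2-CvO2) * 10 dL/L
VO2 = 8.3 * 6.2 * 10
VO2 = 514.6 mL/min


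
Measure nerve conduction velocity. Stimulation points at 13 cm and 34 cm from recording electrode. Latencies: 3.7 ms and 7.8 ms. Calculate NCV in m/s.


Distance = (34 - 13) / 100 = 0.21 m
dt = (7.8 - 3.7) / 1000 = 0.0041 s
NCV = dist / dt = 51.22 m/s


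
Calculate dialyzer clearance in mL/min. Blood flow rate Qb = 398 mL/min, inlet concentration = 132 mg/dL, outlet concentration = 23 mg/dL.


K = Qb * (Cb_in - Cb_out) / Cb_in
K = 398 * (132 - 23) / 132
K = 328.7 mL/min


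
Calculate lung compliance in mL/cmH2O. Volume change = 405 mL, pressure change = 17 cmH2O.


C = dV / dP
C = 405 / 17
C = 23.82 mL/cmH2O


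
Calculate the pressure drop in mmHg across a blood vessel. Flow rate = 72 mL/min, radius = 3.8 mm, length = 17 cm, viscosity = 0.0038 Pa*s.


dP = 8*mu*L*Q / (pi*r^4)
Q = 72 mL/min = 1.2e-06 m^3/s
dP = 9.46716 Pa = 9.46716 / 133.322 mmHg = 0.07101 mmHg


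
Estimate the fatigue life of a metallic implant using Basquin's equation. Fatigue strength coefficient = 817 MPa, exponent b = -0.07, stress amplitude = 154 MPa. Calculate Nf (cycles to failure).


sigma_a = sigma_f' * (2Nf)^b
2Nf = (sigma_a/sigma_f')^(1/b)
2Nf = (154/817)^(1/-0.07)
2Nf = 2.2535968e+10
Nf = 1.1268e+10


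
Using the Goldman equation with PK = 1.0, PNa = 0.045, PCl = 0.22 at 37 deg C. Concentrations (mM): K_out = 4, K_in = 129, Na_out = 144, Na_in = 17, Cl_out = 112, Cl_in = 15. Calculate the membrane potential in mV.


Vm = (RT/F)*ln((PK*Ko + PNa*Nao + PCl*Cli)/(PK*Ki + PNa*Nai + PCl*Clo))
Numer = 13.78, Denom = 154.405
Vm = -64.58 mV


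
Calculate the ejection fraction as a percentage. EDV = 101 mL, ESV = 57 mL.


SV = EDV - ESV = 101 - 57 = 44 mL
EF = SV/EDV * 100 = 44/101 * 100
EF = 43.56%


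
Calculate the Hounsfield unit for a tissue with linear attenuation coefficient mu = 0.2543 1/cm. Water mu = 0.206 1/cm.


HU = ((mu_tissue - mu_water) / mu_water) * 1000
HU = ((0.2543 - 0.206) / 0.206) * 1000
HU = 234.5


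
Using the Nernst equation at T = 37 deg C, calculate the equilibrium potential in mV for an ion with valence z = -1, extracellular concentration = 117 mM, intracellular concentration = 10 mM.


E = (RT/(zF)) * ln(C_out/C_in)
T = 37 + 273.15 = 310.15 K
E = (8.314 * 310.15 / (-1 * 96485)) * ln(117/10)
E = -65.73 mV


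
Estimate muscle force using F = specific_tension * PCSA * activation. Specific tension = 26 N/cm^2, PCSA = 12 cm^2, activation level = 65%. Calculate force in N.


F = sigma * PCSA * activation
F = 26 * 12 * 0.65
F = 202.8 N


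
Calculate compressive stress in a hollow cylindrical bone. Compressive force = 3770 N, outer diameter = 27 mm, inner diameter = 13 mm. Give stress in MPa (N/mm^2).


A = pi*(r_o^2 - r_i^2)
r_o = 13.5 mm, r_i = 6.5 mm
A = 439.823 mm^2
sigma = F/A = 3770 / 439.823
sigma = 8.572 MPa


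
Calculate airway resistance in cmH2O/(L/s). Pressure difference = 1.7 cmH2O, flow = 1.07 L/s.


R = dP / flow
R = 1.7 / 1.07
R = 1.589 cmH2O/(L/s)


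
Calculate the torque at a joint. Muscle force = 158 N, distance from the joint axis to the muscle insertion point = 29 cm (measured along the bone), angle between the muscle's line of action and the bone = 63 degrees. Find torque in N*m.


Torque = F * d * sin(theta)   (moment arm = d*sin(theta))
d = 29 cm = 0.29 m
Torque = 158 * 0.29 * sin(63)
Torque = 40.83 N*m


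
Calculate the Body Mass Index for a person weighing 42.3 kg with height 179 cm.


BMI = weight / height^2
height = 179 cm = 1.79 m
BMI = 42.3 / 1.79^2
BMI = 13.2 kg/m^2


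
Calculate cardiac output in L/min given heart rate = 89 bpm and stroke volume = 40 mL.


CO = HR * SV
CO = 89 * 40 / 1000
CO = 3.56 L/min


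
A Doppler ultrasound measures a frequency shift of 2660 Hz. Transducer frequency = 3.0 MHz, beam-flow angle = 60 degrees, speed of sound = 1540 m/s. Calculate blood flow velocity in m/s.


v = fd * c / (2 * f0 * cos(theta))
v = 2660 * 1540 / (2 * 3.0000e+06 * cos(60))
v = 1.365 m/s


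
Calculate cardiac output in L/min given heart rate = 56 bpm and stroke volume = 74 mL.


CO = HR * SV
CO = 56 * 74 / 1000
CO = 4.144 L/min


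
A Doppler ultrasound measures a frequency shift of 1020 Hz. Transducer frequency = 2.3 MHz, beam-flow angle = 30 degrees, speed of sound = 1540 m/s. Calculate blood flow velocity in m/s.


v = fd * c / (2 * f0 * cos(theta))
v = 1020 * 1540 / (2 * 2.3000e+06 * cos(30))
v = 0.3943 m/s


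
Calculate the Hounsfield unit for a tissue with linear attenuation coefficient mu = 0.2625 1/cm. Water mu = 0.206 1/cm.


HU = ((mu_tissue - mu_water) / mu_water) * 1000
HU = ((0.2625 - 0.206) / 0.206) * 1000
HU = 274.3


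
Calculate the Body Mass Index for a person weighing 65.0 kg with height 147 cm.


BMI = weight / height^2
height = 147 cm = 1.47 m
BMI = 65.0 / 1.47^2
BMI = 30.08 kg/m^2


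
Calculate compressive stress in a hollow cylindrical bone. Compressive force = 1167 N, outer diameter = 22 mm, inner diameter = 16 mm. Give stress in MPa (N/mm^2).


A = pi*(r_o^2 - r_i^2)
r_o = 11 mm, r_i = 8 mm
A = 179.071 mm^2
sigma = F/A = 1167 / 179.071
sigma = 6.517 MPa


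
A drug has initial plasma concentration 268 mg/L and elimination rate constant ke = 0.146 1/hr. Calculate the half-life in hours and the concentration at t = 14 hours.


t_half = ln(2) / ke = 0.693147 / 0.146 = 4.748 hr
C(t) = C0 * exp(-ke*t) = 268 * exp(-0.146*14)
C(14) = 34.71 mg/L


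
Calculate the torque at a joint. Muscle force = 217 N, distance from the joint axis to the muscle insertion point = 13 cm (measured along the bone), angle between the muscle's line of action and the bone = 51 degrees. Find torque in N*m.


Torque = F * d * sin(theta)   (moment arm = d*sin(theta))
d = 13 cm = 0.13 m
Torque = 217 * 0.13 * sin(51)
Torque = 21.92 N*m


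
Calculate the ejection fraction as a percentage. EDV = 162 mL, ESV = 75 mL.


SV = EDV - ESV = 162 - 75 = 87 mL
EF = SV/EDV * 100 = 87/162 * 100
EF = 53.7%
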